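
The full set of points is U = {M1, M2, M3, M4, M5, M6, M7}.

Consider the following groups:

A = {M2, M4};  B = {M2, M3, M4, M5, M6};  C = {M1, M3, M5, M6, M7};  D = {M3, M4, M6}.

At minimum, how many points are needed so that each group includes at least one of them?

2

Take H = {M2, M6}. Each listed group contains at least one of these, so H is a hitting set of size 2.
The groups A, C are pairwise disjoint, so any hitting set needs a separate point for each — at least 2. Hence 2 is optimal.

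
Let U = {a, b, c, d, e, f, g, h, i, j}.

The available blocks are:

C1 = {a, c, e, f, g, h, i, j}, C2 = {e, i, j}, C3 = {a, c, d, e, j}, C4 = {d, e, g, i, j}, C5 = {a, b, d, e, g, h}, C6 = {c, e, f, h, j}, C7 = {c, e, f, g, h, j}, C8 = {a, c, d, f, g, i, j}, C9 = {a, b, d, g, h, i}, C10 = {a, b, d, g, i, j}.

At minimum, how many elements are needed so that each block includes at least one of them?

2

T = {h, j} meets every block (each contains at least one member of T), and |T| = 2.
No single element lies in every block, so at least 2 are needed and 2 is optimal.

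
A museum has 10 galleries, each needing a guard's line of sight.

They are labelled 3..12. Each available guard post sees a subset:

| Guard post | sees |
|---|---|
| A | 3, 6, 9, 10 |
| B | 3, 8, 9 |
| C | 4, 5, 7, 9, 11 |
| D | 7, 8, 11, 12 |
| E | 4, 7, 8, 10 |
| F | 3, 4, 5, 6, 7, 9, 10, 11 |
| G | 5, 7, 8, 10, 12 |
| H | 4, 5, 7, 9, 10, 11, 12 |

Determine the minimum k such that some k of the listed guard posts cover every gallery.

D and F together: D ∪ F = {3, 4, 5, 6, 7, 8, 9, 10, 11, 12} — every gallery is covered.
No single guard post has all 10 galleries (the largest, F, has 8), so 2 is optimal.

2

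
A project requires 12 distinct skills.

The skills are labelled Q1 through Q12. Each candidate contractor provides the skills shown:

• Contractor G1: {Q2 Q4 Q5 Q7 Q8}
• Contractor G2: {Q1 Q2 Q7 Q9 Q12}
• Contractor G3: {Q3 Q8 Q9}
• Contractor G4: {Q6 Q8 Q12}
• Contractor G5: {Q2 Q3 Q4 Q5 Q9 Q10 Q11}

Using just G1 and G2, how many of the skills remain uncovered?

4

Union of G1, G2 = {Q1, Q2, Q4, Q5, Q7, Q8, Q9, Q12}.
Not covered: Q3, Q6, Q10, Q11 — 4 skills.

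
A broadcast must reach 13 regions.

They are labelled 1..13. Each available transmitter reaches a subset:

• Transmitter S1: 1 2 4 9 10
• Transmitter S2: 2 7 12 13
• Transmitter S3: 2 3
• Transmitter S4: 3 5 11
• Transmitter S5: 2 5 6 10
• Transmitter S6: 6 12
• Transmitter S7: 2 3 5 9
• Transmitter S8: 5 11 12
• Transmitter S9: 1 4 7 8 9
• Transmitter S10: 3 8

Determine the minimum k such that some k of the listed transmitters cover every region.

4

Take {S2, S4, S5, S9}. Their union is {1, 2, 3, 4, 5, 6, 7, 8, 9, 10, 11, 12, 13}, which is all 13 regions.
Only S2 contains 13, so S2 is forced; the remaining 9 regions need at least 3 more transmitters (each remaining transmitter adds at most 4) — so at least 4 transmitters are needed, and 4 is optimal.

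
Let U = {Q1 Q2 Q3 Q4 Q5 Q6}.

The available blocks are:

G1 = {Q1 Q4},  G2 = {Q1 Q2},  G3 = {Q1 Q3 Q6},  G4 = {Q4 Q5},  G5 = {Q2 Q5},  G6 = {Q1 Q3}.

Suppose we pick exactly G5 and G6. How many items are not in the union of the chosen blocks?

Union of G5, G6 = {Q1, Q2, Q3, Q5}.
Not covered: Q4, Q6 — 2 items.

2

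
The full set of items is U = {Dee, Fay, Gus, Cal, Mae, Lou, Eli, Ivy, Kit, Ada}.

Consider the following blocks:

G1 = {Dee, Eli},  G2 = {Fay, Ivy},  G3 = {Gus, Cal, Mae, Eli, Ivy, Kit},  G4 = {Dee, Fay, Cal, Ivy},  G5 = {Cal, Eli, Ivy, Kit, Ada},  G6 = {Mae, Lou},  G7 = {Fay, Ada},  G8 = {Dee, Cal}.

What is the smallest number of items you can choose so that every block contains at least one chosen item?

H = {Dee, Fay, Mae, Ivy} meets every block (each contains at least one member of H), and |H| = 4.
No choice of 3 items meets every block, so 4 is the minimum.

4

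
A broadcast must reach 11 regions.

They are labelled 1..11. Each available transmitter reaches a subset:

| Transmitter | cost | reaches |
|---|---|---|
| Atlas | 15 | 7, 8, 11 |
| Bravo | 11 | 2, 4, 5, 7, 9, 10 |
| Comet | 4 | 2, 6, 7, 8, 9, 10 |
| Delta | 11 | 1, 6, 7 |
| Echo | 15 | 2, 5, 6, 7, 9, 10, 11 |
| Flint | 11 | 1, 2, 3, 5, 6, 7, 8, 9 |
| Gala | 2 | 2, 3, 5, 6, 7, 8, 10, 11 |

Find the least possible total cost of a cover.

Bravo, Flint, Gala together cover every region (Bravo ∪ Flint ∪ Gala = {1, 2, 3, 4, 5, 6, 7, 8, 9, 10, 11}); total cost 11 + 11 + 2 = 24.
The greedy pick Gala, Comet, Bravo, Delta costs 28; no covering selection beats 24.

24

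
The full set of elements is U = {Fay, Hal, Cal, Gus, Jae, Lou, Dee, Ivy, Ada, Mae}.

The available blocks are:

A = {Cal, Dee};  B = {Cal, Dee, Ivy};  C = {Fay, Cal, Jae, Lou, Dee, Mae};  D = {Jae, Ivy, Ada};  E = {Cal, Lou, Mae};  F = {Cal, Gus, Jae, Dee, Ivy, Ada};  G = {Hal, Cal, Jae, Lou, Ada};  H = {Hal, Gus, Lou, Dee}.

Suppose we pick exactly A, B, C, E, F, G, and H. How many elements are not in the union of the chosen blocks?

Union of A, B, C, E, F, G, H = {Fay, Hal, Cal, Gus, Jae, Lou, Dee, Ivy, Ada, Mae} — that's every element, so 0 are uncovered.

0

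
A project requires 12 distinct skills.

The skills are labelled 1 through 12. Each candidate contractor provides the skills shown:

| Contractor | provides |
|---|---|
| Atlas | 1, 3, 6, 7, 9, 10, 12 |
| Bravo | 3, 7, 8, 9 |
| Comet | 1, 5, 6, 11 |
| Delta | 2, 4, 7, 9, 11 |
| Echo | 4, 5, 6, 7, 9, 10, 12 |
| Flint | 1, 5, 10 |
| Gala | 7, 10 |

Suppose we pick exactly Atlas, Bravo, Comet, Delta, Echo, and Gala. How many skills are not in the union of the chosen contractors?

Union of Atlas, Bravo, Comet, Delta, Echo, Gala = {1, 2, 3, 4, 5, 6, 7, 8, 9, 10, 11, 12} — that's every skill, so 0 are uncovered.

0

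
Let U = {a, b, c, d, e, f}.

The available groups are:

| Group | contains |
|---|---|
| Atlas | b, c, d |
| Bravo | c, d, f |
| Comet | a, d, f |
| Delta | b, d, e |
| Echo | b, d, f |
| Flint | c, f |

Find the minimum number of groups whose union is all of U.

3

Atlas, Comet, and Delta cover everything between them: the union {a, b, c, d, e, f} is all of U.
Only Comet contains a, so Comet is forced; the remaining 3 points need at least 2 more groups (each remaining group adds at most 2) — so at least 3 groups are needed, and 3 is optimal.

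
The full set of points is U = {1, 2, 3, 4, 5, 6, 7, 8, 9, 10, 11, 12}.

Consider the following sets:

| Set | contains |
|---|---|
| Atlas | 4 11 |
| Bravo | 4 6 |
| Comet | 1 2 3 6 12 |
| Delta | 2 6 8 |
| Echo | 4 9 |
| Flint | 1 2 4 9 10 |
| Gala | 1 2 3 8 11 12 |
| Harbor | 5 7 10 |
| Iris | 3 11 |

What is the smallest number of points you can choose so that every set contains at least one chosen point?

4

The 4 points {3, 4, 6, 10} hit every set.
The sets Delta, Echo, Harbor, Iris are pairwise disjoint, so any hitting set needs a separate point for each — at least 4. Hence 4 is optimal.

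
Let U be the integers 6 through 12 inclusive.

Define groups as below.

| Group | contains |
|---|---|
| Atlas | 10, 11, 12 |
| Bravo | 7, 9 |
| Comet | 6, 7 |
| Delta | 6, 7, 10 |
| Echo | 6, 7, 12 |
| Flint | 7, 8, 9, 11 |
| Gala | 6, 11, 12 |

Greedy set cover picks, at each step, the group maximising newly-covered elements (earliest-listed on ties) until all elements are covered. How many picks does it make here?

3

Greedy: pick Flint (covers 4 new) → pick Atlas (covers 2 new) → pick Comet (covers 1 new). Total picks: 3.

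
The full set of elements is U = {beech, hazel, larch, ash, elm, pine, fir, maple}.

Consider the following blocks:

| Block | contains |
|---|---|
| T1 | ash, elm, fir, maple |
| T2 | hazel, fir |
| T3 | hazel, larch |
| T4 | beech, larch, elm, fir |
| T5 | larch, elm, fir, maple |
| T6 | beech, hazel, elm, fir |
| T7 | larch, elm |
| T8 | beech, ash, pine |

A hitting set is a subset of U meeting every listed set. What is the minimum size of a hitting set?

H = {beech, hazel, elm} meets every block (each contains at least one member of H), and |H| = 3.
The blocks T2, T7, T8 are pairwise disjoint, so any hitting set needs a separate element for each — at least 3. Hence 3 is optimal.

3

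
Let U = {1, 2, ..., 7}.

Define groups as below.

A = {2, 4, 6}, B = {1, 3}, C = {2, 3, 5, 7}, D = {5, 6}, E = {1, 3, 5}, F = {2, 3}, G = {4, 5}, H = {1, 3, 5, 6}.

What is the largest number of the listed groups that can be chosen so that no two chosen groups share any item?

2

B, G are pairwise disjoint (B={1,3}; G={4,5}).
Every remaining group overlaps one of these, and no 3 of the listed groups are pairwise disjoint, so 2 is the maximum.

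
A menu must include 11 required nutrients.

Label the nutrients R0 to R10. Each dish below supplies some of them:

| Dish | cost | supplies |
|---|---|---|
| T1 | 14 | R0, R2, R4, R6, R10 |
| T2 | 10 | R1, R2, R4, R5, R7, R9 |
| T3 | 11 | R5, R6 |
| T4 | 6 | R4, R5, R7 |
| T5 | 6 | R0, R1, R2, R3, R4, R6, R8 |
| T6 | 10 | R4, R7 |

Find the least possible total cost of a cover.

30

T1, T2, T5 together cover every nutrient (T1 ∪ T2 ∪ T5 = {R0, R1, R2, R3, R4, R5, R6, R7, R8, R9, R10}); total cost 14 + 10 + 6 = 30.
The greedy pick T5, T4, T2, T1 costs 36; no covering selection beats 30.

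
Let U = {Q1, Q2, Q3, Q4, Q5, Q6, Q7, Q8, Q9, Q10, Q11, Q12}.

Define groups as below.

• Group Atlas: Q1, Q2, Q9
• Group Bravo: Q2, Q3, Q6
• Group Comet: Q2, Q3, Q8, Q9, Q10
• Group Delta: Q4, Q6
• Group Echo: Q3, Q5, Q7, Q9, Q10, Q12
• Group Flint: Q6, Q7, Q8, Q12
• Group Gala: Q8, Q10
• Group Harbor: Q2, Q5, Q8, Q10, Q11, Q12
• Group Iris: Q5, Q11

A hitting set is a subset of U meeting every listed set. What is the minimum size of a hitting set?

4

Take H = {Q2, Q5, Q6, Q10}. Each listed group contains at least one of these, so H is a hitting set of size 4.
The groups Atlas, Delta, Gala, Iris are pairwise disjoint, so any hitting set needs a separate element for each — at least 4. Hence 4 is optimal.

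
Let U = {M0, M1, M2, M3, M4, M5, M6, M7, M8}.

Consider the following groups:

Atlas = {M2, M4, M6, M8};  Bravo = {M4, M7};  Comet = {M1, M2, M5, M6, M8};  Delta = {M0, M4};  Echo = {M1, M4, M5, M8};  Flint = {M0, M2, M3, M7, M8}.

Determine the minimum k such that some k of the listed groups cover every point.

3

Take {Bravo, Comet, Flint}. Their union is {M0, M1, M2, M3, M4, M5, M6, M7, M8}, which is all 9 points.
Only Flint contains M3, so Flint is forced; the remaining 4 points need at least 2 more groups (each remaining group adds at most 3) — so at least 3 groups are needed, and 3 is optimal.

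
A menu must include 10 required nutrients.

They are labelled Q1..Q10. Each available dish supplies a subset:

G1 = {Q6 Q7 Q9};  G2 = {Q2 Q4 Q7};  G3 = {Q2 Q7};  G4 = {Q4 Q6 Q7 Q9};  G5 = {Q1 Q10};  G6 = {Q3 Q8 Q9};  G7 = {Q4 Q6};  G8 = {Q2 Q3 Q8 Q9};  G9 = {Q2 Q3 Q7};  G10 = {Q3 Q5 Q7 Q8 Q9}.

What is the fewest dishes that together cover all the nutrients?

4

Take {G5, G7, G8, G10}. Their union is {Q1, Q2, Q3, Q4, Q5, Q6, Q7, Q8, Q9, Q10}, which is all 10 nutrients.
Only G10 contains Q5, so G10 is forced; the remaining 5 nutrients need at least 3 more dishes (each remaining dish adds at most 2) — so at least 4 dishes are needed, and 4 is optimal.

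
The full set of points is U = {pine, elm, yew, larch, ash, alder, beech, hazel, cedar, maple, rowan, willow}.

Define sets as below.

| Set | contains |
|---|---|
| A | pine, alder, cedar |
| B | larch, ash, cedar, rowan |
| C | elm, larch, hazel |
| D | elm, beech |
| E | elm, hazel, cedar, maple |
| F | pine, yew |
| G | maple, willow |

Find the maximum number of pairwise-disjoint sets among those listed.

4

B, D, F, G are pairwise disjoint (B={larch,ash,cedar,rowan}; D={elm,beech}; F={pine,yew}; G={maple,willow}).
Every remaining set overlaps one of these, and no 5 of the listed sets are pairwise disjoint, so 4 is the maximum.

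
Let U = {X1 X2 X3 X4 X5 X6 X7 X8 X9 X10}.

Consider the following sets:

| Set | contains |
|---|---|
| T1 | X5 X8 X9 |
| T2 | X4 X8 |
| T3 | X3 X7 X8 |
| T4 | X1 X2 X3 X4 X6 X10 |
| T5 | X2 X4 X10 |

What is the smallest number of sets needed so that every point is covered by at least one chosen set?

3

Take {T1, T3, T4}. Their union is {X1, X2, X3, X4, X5, X6, X7, X8, X9, X10}, which is all 10 points.
Only T4 contains X1, so T4 is forced; the remaining 4 points need at least 2 more sets (each remaining set adds at most 3) — so at least 3 sets are needed, and 3 is optimal.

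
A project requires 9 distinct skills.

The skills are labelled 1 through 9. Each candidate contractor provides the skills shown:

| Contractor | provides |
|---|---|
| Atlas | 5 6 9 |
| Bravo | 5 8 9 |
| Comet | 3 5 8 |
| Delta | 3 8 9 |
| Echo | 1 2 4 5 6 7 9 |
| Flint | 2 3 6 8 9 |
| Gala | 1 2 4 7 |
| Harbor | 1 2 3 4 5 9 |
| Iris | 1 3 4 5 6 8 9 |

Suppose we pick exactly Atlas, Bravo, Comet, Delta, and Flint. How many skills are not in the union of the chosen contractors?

Union of Atlas, Bravo, Comet, Delta, Flint = {2, 3, 5, 6, 8, 9}.
Not covered: 1, 4, 7 — 3 skills.

3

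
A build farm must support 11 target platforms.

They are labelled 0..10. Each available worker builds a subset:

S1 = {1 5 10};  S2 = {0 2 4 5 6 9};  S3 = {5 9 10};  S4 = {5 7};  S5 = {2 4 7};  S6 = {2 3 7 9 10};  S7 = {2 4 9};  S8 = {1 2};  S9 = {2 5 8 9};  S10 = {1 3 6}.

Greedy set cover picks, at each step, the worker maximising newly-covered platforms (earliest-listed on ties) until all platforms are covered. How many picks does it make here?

Greedy: pick S2 (covers 6 new) → pick S6 (covers 3 new) → pick S1 (covers 1 new) → pick S9 (covers 1 new). Total picks: 4.

4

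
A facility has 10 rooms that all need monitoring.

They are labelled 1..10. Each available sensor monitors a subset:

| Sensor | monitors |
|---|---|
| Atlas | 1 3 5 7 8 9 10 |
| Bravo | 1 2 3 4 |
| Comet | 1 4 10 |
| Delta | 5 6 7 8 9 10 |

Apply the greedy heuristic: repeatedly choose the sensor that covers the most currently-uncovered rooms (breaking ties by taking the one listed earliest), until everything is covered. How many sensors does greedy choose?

Greedy: pick Atlas (covers 7 new) → pick Bravo (covers 2 new) → pick Delta (covers 1 new). Total picks: 3.
(The true minimum cover uses only 2 sensors, so greedy is not optimal here.)

3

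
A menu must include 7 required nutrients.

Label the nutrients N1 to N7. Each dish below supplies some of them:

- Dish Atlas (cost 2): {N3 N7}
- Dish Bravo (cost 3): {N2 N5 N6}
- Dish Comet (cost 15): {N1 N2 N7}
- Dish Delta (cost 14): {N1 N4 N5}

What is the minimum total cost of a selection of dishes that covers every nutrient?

Atlas, Bravo, Delta together cover every nutrient (Atlas ∪ Bravo ∪ Delta = {N1, N2, N3, N4, N5, N6, N7}); total cost 2 + 3 + 14 = 19.
No covering selection has total cost below 19.

19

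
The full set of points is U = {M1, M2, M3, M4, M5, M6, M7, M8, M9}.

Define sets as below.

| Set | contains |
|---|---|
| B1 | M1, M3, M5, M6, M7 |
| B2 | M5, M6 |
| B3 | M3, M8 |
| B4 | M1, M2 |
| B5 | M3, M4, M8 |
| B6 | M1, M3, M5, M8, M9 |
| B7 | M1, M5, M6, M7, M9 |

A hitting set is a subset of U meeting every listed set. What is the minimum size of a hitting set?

3

Take H = {M1, M6, M8}. Each listed set contains at least one of these, so H is a hitting set of size 3.
The sets B2, B3, B4 are pairwise disjoint, so any hitting set needs a separate point for each — at least 3. Hence 3 is optimal.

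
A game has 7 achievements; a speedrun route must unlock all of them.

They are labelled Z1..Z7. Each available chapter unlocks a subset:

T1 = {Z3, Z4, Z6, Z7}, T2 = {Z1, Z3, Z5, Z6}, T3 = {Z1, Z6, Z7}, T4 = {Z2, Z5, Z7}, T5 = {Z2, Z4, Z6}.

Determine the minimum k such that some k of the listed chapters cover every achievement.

3

T2 and T4 and T5 together: T2 ∪ T4 ∪ T5 = {Z1, Z2, Z3, Z4, Z5, Z6, Z7} — every achievement is covered.
No 2 of the 5 chapters cover everything (all 10 combinations miss at least one achievement), so 3 is optimal.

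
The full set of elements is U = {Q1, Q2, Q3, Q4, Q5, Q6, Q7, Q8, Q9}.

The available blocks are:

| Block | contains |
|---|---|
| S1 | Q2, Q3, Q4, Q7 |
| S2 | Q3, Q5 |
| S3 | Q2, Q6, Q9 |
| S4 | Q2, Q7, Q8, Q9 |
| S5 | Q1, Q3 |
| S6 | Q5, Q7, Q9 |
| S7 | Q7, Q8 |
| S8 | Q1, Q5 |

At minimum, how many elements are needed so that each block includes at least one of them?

H = {Q1, Q2, Q5, Q7} meets every block (each contains at least one member of H), and |H| = 4.
No choice of 3 elements meets every block, so 4 is the minimum.

4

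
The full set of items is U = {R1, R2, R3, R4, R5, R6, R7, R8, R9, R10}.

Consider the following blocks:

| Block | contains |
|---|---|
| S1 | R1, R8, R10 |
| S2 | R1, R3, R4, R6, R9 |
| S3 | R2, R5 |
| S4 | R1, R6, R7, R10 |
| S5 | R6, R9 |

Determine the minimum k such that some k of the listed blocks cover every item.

4

S1, S2, S3, and S4 cover everything between them: the union {R1, R2, R3, R4, R5, R6, R7, R8, R9, R10} is all of U.
Only S2 contains R3, so S2 is forced; the remaining 5 items need at least 3 more blocks (each remaining block adds at most 2) — so at least 4 blocks are needed, and 4 is optimal.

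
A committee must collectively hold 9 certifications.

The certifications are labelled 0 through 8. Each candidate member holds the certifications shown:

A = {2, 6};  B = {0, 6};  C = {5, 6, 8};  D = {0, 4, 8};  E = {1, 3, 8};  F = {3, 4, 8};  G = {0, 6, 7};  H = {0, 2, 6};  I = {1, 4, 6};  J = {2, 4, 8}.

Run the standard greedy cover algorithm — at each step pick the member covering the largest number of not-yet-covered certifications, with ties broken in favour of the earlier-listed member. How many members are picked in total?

5

Greedy: pick C (covers 3 new) → pick D (covers 2 new) → pick E (covers 2 new) → pick A (covers 1 new) → pick G (covers 1 new). Total picks: 5.
(The true minimum cover uses only 4 members, so greedy is not optimal here.)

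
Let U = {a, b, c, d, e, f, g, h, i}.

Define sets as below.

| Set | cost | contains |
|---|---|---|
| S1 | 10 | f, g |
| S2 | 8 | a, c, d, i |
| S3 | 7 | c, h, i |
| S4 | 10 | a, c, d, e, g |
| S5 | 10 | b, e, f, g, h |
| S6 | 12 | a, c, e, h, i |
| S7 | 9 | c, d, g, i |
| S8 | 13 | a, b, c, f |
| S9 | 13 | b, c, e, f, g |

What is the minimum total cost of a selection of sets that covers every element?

S2, S5 together cover every element (S2 ∪ S5 = {a, b, c, d, e, f, g, h, i}); total cost 8 + 10 = 18.
No covering selection has total cost below 18.

18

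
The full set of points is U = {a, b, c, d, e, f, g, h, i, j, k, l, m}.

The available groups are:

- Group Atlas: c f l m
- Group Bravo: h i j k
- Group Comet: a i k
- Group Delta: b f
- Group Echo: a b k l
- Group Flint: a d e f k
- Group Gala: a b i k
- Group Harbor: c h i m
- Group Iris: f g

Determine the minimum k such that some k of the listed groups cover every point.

5

Take {Bravo, Echo, Flint, Harbor, Iris}. Their union is {a, b, c, d, e, f, g, h, i, j, k, l, m}, which is all 13 points.
No 4 of the 9 groups cover everything (all 126 combinations miss at least one point), so 5 is optimal.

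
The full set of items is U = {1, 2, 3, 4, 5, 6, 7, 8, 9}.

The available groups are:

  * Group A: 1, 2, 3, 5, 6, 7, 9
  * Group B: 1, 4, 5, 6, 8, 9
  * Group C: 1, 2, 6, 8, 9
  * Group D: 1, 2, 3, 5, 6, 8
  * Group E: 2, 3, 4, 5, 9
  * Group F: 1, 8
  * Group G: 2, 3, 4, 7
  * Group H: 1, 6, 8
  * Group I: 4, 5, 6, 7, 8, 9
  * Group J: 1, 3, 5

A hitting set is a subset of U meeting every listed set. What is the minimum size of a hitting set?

The 2 items {1, 4} hit every group.
The groups E, F are pairwise disjoint, so any hitting set needs a separate item for each — at least 2. Hence 2 is optimal.

2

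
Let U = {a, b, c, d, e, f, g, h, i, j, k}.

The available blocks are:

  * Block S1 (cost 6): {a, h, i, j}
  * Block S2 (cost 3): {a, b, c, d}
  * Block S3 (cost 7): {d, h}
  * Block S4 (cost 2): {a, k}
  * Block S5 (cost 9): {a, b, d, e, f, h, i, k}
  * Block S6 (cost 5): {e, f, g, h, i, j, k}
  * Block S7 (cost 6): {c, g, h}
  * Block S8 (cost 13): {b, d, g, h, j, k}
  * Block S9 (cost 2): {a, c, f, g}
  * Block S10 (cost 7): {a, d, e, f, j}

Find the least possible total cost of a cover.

S2, S6 together cover every element (S2 ∪ S6 = {a, b, c, d, e, f, g, h, i, j, k}); total cost 3 + 5 = 8.
The greedy pick S9, S6, S2 costs 10; no covering selection beats 8.

8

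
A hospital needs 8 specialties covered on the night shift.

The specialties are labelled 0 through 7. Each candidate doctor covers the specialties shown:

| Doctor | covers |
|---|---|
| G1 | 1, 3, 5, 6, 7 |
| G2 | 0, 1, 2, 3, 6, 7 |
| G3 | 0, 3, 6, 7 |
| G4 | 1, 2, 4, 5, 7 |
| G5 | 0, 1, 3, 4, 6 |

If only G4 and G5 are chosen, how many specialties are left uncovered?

Union of G4, G5 = {0, 1, 2, 3, 4, 5, 6, 7} — that's every specialty, so 0 are uncovered.

0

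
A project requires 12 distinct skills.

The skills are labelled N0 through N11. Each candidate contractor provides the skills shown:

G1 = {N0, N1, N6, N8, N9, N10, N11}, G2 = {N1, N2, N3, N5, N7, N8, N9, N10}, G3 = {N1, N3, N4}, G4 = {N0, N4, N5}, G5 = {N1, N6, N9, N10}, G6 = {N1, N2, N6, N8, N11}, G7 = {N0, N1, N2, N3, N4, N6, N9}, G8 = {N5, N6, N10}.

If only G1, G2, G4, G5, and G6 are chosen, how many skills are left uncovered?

0

Union of G1, G2, G4, G5, G6 = {N0, N1, N2, N3, N4, N5, N6, N7, N8, N9, N10, N11} — that's every skill, so 0 are uncovered.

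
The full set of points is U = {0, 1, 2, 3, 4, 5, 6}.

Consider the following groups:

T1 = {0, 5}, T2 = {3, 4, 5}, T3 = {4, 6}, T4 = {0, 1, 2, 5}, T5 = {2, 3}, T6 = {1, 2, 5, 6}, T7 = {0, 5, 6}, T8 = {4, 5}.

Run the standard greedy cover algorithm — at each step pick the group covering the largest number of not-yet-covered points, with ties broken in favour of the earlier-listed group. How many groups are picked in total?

Greedy: pick T4 (covers 4 new) → pick T2 (covers 2 new) → pick T3 (covers 1 new). Total picks: 3.

3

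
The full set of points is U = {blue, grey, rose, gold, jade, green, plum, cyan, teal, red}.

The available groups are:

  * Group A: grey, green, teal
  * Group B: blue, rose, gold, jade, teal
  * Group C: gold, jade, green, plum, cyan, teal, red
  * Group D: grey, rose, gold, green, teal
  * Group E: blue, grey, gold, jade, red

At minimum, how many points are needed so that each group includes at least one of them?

The 2 points {blue, green} hit every group.
No single point lies in every group, so at least 2 are needed and 2 is optimal.

2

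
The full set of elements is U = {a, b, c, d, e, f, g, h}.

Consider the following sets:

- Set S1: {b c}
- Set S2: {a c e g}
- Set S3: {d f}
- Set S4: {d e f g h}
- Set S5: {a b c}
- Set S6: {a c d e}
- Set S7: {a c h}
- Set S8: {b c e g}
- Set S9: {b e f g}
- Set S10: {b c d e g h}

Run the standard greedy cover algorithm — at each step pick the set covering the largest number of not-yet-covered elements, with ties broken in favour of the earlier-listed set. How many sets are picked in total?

Greedy: pick S10 (covers 6 new) → pick S2 (covers 1 new) → pick S3 (covers 1 new). Total picks: 3.
(The true minimum cover uses only 2 sets, so greedy is not optimal here.)

3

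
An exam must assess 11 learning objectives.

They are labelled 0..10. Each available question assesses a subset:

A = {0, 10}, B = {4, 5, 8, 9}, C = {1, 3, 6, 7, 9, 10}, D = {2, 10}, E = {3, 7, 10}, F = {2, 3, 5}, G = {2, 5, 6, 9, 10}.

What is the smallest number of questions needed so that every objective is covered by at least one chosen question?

A and B and C and F together: A ∪ B ∪ C ∪ F = {0, 1, 2, 3, 4, 5, 6, 7, 8, 9, 10} — every objective is covered.
No 3 of the 7 questions cover everything (all 35 combinations miss at least one objective), so 4 is optimal.

4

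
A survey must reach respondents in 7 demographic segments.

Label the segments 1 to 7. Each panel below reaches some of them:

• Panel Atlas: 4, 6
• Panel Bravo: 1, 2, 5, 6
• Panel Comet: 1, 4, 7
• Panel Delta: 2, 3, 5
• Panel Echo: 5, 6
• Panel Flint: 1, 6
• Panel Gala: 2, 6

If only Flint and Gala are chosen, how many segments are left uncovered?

4

Union of Flint, Gala = {1, 2, 6}.
Not covered: 3, 4, 5, 7 — 4 segments.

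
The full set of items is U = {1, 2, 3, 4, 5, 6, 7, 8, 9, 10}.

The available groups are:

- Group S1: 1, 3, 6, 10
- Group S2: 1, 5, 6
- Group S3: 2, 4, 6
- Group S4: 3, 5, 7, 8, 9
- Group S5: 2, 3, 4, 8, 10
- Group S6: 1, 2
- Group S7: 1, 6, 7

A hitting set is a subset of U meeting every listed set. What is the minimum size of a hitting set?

3

Take H = {2, 5, 6}. Each listed group contains at least one of these, so H is a hitting set of size 3.
No choice of 2 items meets every group, so 3 is the minimum.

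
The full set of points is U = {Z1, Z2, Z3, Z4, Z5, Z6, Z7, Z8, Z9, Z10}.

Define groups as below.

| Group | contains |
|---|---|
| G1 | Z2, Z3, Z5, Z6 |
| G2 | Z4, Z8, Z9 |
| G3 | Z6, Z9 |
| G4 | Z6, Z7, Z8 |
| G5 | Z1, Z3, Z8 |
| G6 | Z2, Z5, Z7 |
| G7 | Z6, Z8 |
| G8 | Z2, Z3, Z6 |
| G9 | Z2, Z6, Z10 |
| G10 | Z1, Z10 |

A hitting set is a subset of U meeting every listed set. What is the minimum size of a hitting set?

4

H = {Z1, Z4, Z5, Z6} meets every group (each contains at least one member of H), and |H| = 4.
No choice of 3 points meets every group, so 4 is the minimum.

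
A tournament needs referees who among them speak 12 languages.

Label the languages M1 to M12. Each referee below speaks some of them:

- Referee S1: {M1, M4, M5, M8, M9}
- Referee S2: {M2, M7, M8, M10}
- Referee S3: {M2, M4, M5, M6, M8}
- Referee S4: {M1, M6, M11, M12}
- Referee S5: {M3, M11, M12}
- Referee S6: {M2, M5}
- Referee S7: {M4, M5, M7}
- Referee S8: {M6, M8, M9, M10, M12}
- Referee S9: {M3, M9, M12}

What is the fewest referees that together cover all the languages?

4

Take {S2, S4, S7, S9}. Their union is {M1, M2, M3, M4, M5, M6, M7, M8, M9, M10, M11, M12}, which is all 12 languages.
No 3 of the 9 referees cover everything (all 84 combinations miss at least one language), so 4 is optimal.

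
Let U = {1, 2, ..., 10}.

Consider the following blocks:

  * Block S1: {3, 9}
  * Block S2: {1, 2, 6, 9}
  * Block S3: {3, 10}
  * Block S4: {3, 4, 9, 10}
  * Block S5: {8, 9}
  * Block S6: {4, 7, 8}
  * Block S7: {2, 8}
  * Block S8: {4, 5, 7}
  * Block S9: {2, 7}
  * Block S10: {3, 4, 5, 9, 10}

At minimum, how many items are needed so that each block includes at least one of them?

4

Take H = {1, 3, 7, 8}. Each listed block contains at least one of these, so H is a hitting set of size 4.
No choice of 3 items meets every block, so 4 is the minimum.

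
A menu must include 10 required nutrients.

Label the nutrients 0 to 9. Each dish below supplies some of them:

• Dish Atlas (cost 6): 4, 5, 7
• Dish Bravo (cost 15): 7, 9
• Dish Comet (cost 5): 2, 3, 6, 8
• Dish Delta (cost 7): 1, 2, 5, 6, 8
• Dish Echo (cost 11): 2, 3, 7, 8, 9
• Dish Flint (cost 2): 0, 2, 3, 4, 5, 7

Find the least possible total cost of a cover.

20

Delta, Echo, Flint together cover every nutrient (Delta ∪ Echo ∪ Flint = {0, 1, 2, 3, 4, 5, 6, 7, 8, 9}); total cost 7 + 11 + 2 = 20.
No covering selection has total cost below 20.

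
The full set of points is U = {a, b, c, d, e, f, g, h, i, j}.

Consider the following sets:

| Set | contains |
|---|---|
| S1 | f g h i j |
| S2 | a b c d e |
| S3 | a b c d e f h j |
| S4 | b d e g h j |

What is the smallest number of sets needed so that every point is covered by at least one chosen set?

Take {S1, S3}. Their union is {a, b, c, d, e, f, g, h, i, j}, which is all 10 points.
No single set has all 10 points (the largest, S3, has 8), so 2 is optimal.

2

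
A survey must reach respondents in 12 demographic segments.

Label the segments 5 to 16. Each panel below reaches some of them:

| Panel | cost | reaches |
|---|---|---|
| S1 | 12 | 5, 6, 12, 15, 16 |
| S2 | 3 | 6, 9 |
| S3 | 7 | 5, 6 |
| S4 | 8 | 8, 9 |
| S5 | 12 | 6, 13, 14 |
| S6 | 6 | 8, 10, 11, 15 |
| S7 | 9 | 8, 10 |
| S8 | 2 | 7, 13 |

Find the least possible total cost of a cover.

35

S1, S2, S5, S6, S8 together cover every segment (S1 ∪ S2 ∪ S5 ∪ S6 ∪ S8 = {5, 6, 7, 8, 9, 10, 11, 12, 13, 14, 15, 16}); total cost 12 + 3 + 12 + 6 + 2 = 35.
No covering selection has total cost below 35.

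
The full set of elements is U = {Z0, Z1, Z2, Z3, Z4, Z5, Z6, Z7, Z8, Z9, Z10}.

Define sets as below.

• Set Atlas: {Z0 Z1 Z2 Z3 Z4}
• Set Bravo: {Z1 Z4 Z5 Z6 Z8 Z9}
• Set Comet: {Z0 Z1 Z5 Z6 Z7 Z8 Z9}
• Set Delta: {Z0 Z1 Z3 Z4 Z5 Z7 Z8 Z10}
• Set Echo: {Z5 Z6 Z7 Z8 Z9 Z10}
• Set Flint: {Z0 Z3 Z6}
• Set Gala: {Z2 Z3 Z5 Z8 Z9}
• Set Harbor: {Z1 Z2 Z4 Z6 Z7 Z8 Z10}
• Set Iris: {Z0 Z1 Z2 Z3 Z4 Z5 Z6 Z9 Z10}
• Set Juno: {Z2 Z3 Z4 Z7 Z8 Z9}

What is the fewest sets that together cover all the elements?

Harbor and Iris cover everything between them: the union {Z0, Z1, Z2, Z3, Z4, Z5, Z6, Z7, Z8, Z9, Z10} is all of U.
No single set has all 11 elements (the largest, Iris, has 9), so 2 is optimal.

2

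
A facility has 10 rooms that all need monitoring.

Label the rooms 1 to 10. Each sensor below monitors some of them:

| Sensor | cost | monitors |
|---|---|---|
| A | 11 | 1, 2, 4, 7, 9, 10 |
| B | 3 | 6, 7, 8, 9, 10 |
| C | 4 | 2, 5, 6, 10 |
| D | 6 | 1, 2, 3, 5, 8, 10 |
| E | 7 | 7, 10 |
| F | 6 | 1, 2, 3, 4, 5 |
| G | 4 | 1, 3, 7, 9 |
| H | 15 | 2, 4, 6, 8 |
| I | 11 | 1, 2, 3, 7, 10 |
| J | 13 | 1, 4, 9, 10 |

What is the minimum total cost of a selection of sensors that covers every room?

9

B, F together cover every room (B ∪ F = {1, 2, 3, 4, 5, 6, 7, 8, 9, 10}); total cost 3 + 6 = 9.
No covering selection has total cost below 9.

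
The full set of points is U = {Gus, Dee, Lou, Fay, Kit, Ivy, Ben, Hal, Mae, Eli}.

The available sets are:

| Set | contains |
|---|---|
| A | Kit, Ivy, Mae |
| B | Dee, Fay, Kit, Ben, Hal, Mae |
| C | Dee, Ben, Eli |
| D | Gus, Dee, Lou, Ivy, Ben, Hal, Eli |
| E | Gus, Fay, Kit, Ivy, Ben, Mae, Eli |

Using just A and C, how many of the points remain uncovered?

4

Union of A, C = {Dee, Kit, Ivy, Ben, Mae, Eli}.
Not covered: Gus, Lou, Fay, Hal — 4 points.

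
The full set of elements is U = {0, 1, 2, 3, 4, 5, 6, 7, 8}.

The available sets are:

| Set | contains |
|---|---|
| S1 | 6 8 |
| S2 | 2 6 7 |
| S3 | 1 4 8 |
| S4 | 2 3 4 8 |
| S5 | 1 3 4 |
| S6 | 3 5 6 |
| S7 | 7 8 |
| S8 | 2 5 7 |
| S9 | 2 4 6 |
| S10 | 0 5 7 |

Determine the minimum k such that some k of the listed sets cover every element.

4

S2 and S5 and S7 and S10 together: S2 ∪ S5 ∪ S7 ∪ S10 = {0, 1, 2, 3, 4, 5, 6, 7, 8} — every element is covered.
No 3 of the 10 sets cover everything (all 120 combinations miss at least one element), so 4 is optimal.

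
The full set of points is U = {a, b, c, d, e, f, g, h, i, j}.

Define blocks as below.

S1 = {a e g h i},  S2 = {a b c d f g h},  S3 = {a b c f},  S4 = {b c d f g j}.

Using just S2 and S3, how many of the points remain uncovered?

3

Union of S2, S3 = {a, b, c, d, f, g, h}.
Not covered: e, i, j — 3 points.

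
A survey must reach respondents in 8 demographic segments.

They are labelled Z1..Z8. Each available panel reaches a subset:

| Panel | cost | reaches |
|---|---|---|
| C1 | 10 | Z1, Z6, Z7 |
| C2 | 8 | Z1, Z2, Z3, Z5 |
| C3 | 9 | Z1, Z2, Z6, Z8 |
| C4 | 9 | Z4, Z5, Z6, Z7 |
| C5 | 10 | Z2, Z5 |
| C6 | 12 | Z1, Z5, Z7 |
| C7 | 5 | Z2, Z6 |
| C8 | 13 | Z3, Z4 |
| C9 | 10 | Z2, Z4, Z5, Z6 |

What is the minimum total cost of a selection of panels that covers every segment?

26

C2, C3, C4 together cover every segment (C2 ∪ C3 ∪ C4 = {Z1, Z2, Z3, Z4, Z5, Z6, Z7, Z8}); total cost 8 + 9 + 9 = 26.
No covering selection has total cost below 26.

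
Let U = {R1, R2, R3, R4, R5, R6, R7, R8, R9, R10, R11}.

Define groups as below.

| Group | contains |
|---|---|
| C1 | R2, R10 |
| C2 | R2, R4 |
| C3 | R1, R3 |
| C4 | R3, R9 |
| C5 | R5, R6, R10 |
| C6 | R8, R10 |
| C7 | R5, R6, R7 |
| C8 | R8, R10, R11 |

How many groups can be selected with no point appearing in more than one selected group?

C2, C4, C7, C8 are pairwise disjoint (C2={R2,R4}; C4={R3,R9}; C7={R5,R6,R7}; C8={R8,R10,R11}).
Every remaining group overlaps one of these, and no 5 of the listed groups are pairwise disjoint, so 4 is the maximum.

4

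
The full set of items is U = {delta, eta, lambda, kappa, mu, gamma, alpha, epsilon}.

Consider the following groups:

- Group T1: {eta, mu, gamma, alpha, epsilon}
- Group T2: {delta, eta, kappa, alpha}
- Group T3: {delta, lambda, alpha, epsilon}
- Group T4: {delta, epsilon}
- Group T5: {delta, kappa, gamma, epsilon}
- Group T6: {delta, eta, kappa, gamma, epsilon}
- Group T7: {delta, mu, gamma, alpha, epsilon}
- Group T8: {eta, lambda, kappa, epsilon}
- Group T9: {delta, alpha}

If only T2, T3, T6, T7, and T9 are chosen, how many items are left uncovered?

Union of T2, T3, T6, T7, T9 = {delta, eta, lambda, kappa, mu, gamma, alpha, epsilon} — that's every item, so 0 are uncovered.

0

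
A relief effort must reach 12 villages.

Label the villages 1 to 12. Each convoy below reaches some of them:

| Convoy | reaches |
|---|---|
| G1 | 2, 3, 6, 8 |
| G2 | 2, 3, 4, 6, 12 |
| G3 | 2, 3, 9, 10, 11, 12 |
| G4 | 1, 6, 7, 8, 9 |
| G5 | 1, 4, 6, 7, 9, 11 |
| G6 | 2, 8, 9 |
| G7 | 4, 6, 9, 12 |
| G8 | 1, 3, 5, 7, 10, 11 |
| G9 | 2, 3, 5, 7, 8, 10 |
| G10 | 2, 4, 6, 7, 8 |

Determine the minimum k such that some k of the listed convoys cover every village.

3

G7 and G8 and G10 together: G7 ∪ G8 ∪ G10 = {1, 2, 3, 4, 5, 6, 7, 8, 9, 10, 11, 12} — every village is covered.
No 2 of the 10 convoys cover everything (all 45 combinations miss at least one village), so 3 is optimal.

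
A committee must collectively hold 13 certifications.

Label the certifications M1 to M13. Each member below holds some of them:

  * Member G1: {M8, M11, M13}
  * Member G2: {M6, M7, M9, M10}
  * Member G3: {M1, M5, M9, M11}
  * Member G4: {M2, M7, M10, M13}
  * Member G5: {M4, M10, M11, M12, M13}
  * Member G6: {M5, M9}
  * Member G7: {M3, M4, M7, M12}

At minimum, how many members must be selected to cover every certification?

Take {G1, G2, G3, G4, G7}. Their union is {M1, M2, M3, M4, M5, M6, M7, M8, M9, M10, M11, M12, M13}, which is all 13 certifications.
No 4 of the 7 members cover everything (all 35 combinations miss at least one certification), so 5 is optimal.

5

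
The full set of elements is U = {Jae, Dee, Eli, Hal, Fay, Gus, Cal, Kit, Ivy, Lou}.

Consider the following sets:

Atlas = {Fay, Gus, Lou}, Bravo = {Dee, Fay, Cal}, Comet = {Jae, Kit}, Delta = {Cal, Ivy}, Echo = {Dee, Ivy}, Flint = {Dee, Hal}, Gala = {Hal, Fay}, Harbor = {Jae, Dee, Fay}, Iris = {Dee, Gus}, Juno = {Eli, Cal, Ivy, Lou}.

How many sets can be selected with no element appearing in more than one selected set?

Comet, Gala, Iris, Juno are pairwise disjoint (Comet={Jae,Kit}; Gala={Hal,Fay}; Iris={Dee,Gus}; Juno={Eli,Cal,Ivy,Lou}).
Every remaining set overlaps one of these, and no 5 of the listed sets are pairwise disjoint, so 4 is the maximum.

4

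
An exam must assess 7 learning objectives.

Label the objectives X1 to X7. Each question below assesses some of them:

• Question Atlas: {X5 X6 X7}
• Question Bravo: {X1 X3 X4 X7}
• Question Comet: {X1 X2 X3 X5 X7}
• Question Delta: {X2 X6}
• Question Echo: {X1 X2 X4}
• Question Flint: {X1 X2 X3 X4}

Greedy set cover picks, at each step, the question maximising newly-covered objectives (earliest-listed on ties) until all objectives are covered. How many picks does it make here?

3

Greedy: pick Comet (covers 5 new) → pick Atlas (covers 1 new) → pick Bravo (covers 1 new). Total picks: 3.
(The true minimum cover uses only 2 questions, so greedy is not optimal here.)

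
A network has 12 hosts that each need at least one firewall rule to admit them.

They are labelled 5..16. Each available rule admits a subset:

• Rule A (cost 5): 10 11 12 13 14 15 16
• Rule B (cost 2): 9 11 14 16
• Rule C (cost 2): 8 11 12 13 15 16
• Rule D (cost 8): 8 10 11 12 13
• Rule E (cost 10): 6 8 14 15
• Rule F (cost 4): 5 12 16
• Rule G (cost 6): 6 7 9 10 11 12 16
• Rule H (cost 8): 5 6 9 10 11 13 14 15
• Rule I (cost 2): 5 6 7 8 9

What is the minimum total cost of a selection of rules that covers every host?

A, I together cover every host (A ∪ I = {5, 6, 7, 8, 9, 10, 11, 12, 13, 14, 15, 16}); total cost 5 + 2 = 7.
The greedy pick C, I, B, A costs 11; no covering selection beats 7.

7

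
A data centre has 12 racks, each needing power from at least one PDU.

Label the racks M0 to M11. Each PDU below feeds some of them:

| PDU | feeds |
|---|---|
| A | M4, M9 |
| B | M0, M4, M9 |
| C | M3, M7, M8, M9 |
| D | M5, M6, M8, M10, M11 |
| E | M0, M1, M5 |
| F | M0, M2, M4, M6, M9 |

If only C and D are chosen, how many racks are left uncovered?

Union of C, D = {M3, M5, M6, M7, M8, M9, M10, M11}.
Not covered: M0, M1, M2, M4 — 4 racks.

4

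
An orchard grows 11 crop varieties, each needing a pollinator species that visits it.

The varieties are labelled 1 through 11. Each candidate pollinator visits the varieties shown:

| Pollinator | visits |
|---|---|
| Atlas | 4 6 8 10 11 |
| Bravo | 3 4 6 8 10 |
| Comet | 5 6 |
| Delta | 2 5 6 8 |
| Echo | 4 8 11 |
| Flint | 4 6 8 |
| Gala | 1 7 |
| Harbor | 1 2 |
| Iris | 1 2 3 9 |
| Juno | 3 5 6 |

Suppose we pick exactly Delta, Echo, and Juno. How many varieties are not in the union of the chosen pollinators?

4

Union of Delta, Echo, Juno = {2, 3, 4, 5, 6, 8, 11}.
Not covered: 1, 7, 9, 10 — 4 varieties.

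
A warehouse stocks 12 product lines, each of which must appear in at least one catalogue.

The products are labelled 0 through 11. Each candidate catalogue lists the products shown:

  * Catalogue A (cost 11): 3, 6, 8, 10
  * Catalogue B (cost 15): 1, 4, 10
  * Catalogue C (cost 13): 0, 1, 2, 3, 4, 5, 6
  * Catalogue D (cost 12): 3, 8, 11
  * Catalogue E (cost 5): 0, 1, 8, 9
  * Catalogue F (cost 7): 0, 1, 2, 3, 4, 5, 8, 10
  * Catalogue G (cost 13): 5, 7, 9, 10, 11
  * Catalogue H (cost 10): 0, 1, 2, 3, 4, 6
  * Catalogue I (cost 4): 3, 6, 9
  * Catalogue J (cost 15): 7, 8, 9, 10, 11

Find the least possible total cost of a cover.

F, G, I together cover every product (F ∪ G ∪ I = {0, 1, 2, 3, 4, 5, 6, 7, 8, 9, 10, 11}); total cost 7 + 13 + 4 = 24.
No covering selection has total cost below 24.

24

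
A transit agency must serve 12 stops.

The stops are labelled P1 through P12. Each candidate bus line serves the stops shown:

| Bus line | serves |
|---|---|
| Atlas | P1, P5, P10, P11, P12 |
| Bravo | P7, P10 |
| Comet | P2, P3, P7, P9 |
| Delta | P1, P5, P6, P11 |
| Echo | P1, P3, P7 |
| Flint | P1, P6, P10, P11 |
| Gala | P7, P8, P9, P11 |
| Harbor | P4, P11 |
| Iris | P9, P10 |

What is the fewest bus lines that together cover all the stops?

Take {Atlas, Comet, Flint, Gala, Harbor}. Their union is {P1, P2, P3, P4, P5, P6, P7, P8, P9, P10, P11, P12}, which is all 12 stops.
No 4 of the 9 bus lines cover everything (all 126 combinations miss at least one stop), so 5 is optimal.

5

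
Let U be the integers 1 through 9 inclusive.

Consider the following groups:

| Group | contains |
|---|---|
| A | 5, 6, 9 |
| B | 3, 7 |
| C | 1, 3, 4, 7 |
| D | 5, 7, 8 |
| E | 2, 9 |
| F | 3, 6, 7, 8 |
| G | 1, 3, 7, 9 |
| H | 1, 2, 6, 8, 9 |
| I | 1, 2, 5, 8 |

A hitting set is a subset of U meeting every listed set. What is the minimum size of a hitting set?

The 3 items {7, 8, 9} hit every group.
No choice of 2 items meets every group, so 3 is the minimum.

3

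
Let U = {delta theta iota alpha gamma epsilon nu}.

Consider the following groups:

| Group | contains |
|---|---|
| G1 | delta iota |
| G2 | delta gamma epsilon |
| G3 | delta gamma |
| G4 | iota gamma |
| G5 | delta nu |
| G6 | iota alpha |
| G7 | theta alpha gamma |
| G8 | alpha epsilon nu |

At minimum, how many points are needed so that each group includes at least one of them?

3

H = {delta, iota, alpha} meets every group (each contains at least one member of H), and |H| = 3.
No choice of 2 points meets every group, so 3 is the minimum.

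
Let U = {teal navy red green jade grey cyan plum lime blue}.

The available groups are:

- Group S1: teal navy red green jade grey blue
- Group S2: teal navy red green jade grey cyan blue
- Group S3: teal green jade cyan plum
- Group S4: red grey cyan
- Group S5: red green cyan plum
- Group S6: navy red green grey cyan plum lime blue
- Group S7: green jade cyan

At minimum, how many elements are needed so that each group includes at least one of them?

Take H = {red, jade}. Each listed group contains at least one of these, so H is a hitting set of size 2.
No single element lies in every group, so at least 2 are needed and 2 is optimal.

2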